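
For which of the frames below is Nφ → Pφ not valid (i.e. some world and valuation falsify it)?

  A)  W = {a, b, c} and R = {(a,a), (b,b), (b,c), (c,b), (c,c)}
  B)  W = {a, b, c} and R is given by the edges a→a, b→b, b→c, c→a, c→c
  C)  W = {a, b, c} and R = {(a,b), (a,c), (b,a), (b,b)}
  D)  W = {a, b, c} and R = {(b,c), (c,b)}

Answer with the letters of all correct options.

C, D

The schema Nφ → Pφ is axiom D; it is valid on a frame iff R is serial.
(A) R is serial (every world has an R-successor), so the schema is valid here.
(B) R is serial (every world has an R-successor), so the schema is valid here.
(C) R is not serial (c has no R-successor), so the schema fails here.
(D) R is not serial (a has no R-successor), so the schema fails here.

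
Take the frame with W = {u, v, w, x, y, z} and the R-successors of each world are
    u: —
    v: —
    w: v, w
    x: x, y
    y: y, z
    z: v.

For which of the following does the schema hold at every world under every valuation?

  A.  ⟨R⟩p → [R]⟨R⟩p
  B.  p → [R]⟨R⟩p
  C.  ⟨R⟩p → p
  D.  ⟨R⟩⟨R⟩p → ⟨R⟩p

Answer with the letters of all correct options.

R is not symmetric: w R v but not v R w.
R is not transitive: x R y and y R z but not x R z.
R is not euclidean: w R v and w R w but not v R w.
R is not a subset of the identity: w R v with w ≠ v.
(A) axiom 5: valid iff R is euclidean. R is not euclidean — not valid.
(B) p → [R]⟨R⟩p is axiom B, which corresponds to symmetry. R is not symmetric — not valid.
(C) ⟨R⟩p → p (the converse of T) corresponds to R being a subset of the identity. Here R ⊄ identity, so not valid.
(D) the dual of axiom 4: valid iff R is transitive. R is not transitive — not valid.

none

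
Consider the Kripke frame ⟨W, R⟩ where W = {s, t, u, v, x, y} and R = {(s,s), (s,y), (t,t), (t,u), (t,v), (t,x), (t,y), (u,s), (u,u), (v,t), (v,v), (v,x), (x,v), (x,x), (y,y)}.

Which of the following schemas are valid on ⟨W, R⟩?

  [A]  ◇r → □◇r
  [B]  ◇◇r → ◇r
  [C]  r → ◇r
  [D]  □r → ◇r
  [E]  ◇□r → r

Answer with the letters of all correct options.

C, D

R is reflexive: each world relates to itself.
R is not symmetric: s R y but not y R s.
R is not transitive: t R u and u R s but not t R s.
R is not euclidean: s R y and s R s but not y R s.
R is serial: every world has an R-successor.
(A) axiom 5: valid iff R is euclidean. R is not euclidean — not valid.
(B) ◇◇r → ◇r is the dual of axiom 4, which corresponds to transitivity. R is not transitive — not valid.
(C) r → ◇r is the dual of axiom T, which corresponds to reflexivity. R is reflexive — valid.
(D) □r → ◇r is axiom D, which corresponds to seriality. R is serial — valid.
(E) ◇□r → r is the dual of axiom B, which corresponds to symmetry. R is not symmetric — not valid.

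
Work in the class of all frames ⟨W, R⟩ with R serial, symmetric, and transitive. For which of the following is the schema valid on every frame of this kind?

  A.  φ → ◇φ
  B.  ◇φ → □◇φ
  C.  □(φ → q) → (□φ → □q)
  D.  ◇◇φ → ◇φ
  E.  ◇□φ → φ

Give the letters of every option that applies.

A, B, C, D, E

A serial symmetric transitive relation is reflexive (take any v with uRv; symmetry gives vRu and transitivity gives uRu), hence an equivalence relation.
(A) φ → ◇φ is the dual of axiom T, which corresponds to reflexivity. Every such R is reflexive — valid.
(B) ◇φ → □◇φ is axiom 5, which corresponds to the euclidean property. Every such R is euclidean — valid.
(C) this is just K, valid on every normal frame.
(D) ◇◇φ → ◇φ (the dual of axiom 4) characterises the transitive frames. Every such R is transitive — valid.
(E) ◇□φ → φ is the dual of axiom B, which corresponds to symmetry. Every such R is symmetric — valid.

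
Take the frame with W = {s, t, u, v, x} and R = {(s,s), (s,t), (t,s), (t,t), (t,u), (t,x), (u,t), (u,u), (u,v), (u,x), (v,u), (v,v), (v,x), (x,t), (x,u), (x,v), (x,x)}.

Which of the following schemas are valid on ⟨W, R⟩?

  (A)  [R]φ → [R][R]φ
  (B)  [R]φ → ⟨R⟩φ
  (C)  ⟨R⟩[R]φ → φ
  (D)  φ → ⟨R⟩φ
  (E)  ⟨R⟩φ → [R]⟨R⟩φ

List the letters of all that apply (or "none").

R is reflexive: each world relates to itself.
R is symmetric: every R-edge is matched by its reverse.
R is not transitive: s R t and t R u but not s R u.
R is not euclidean: t R s and t R u but not s R u.
R is serial: every world has an R-successor.
(A) axiom 4: valid iff R is transitive. R is not transitive — not valid.
(B) axiom D: valid iff R is serial. R is serial — valid.
(C) ⟨R⟩[R]φ → φ is the dual of axiom B; it is valid on a frame exactly when R is symmetric. R is symmetric, so valid.
(D) the dual of axiom T: valid iff R is reflexive. R is reflexive — valid.
(E) ⟨R⟩φ → [R]⟨R⟩φ is axiom 5, which corresponds to the euclidean property. R is not euclidean — not valid.

B, C, D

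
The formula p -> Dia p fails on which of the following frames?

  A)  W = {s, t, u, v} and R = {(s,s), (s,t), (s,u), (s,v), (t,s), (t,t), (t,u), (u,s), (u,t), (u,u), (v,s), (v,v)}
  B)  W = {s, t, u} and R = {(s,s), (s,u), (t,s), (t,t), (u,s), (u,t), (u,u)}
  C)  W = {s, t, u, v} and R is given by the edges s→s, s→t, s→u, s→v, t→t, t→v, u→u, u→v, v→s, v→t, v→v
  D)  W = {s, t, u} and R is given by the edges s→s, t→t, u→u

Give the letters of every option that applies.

none

The schema p -> Dia p is the dual of axiom T; it is valid on a frame iff R is reflexive.
(A) R is reflexive (each world relates to itself), so the schema is valid here.
(B) R is reflexive (each world relates to itself), so the schema is valid here.
(C) R is reflexive (each world relates to itself), so the schema is valid here.
(D) R is reflexive (each world relates to itself), so the schema is valid here.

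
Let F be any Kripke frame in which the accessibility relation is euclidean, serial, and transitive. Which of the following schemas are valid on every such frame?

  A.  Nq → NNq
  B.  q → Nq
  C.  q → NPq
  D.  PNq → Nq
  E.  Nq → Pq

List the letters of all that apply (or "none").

A, D, E

(A) Nq → NNq is axiom 4; it is valid on a frame exactly when R is transitive. Every such R is transitive, so valid.
(B) q → Nq is valid only on frames where every R-edge is a self-loop. Such an R need not be a subset of the identity — not valid.
(C) axiom B: valid iff R is symmetric. Such an R need not be symmetric — not valid.
(D) the dual of axiom 5: valid iff R is euclidean. Every such R is euclidean — valid.
(E) axiom D: valid iff R is serial. Every such R is serial — valid.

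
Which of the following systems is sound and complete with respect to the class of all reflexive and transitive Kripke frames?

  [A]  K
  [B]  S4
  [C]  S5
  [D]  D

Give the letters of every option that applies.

B

(A) K is determined by the class of arbitrary frames.
(B) S4 is determined by exactly this class.
(C) S5 is determined by the class of reflexive, symmetric, and transitive frames.
(D) D is determined by the class of serial frames.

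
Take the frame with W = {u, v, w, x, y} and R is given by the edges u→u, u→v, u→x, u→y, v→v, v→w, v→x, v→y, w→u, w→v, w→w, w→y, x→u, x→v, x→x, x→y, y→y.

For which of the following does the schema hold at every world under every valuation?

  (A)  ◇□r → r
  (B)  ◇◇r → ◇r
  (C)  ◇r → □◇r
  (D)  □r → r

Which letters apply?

D

R is reflexive: each world relates to itself.
R is not symmetric: u R v but not v R u.
R is not transitive: u R v and v R w but not u R w.
R is not euclidean: u R v and u R u but not v R u.
(A) the dual of axiom B: valid iff R is symmetric. R is not symmetric — not valid.
(B) ◇◇r → ◇r is the dual of axiom 4, which corresponds to transitivity. R is not transitive — not valid.
(C) ◇r → □◇r is axiom 5, which corresponds to the euclidean property. R is not euclidean — not valid.
(D) □r → r is axiom T; it is valid on a frame exactly when R is reflexive. R is reflexive, so valid.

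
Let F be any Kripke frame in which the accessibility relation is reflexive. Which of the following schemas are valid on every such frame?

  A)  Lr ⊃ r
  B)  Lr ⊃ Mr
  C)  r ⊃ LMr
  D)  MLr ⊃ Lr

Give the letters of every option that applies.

A reflexive relation is serial.
(A) Lr ⊃ r is axiom T, which corresponds to reflexivity. Every such R is reflexive — valid.
(B) Lr ⊃ Mr is axiom D; it is valid on a frame exactly when R is serial. Every such R is serial, so valid.
(C) r ⊃ LMr is axiom B, which corresponds to symmetry. Such an R need not be symmetric — not valid.
(D) MLr ⊃ Lr (the dual of axiom 5) characterises the euclidean frames. Such an R need not be euclidean — not valid.

A, B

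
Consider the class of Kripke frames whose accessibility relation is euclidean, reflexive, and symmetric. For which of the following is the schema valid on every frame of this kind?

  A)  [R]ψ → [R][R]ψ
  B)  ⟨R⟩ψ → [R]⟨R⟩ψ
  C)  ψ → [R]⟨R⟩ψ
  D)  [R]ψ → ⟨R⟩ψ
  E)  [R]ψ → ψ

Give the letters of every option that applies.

A, B, C, D, E

A relation that is euclidean, reflexive, and symmetric is also serial and transitive.
(A) [R]ψ → [R][R]ψ is axiom 4, which corresponds to transitivity. Every such R is transitive — valid.
(B) axiom 5: valid iff R is euclidean. Every such R is euclidean — valid.
(C) ψ → [R]⟨R⟩ψ is axiom B; it is valid on a frame exactly when R is symmetric. Every such R is symmetric, so valid.
(D) [R]ψ → ⟨R⟩ψ is axiom D; it is valid on a frame exactly when R is serial. Every such R is serial, so valid.
(E) [R]ψ → ψ is axiom T, which corresponds to reflexivity. Every such R is reflexive — valid.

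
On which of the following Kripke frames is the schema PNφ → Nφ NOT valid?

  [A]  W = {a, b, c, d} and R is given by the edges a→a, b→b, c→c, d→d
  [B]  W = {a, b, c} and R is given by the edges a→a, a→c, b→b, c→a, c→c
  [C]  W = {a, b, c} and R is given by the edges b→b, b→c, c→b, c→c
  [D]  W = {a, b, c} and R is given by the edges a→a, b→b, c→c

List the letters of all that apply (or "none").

none

The schema PNφ → Nφ is the dual of axiom 5; it is valid on a frame iff R is euclidean.
(A) R is euclidean (any two R-successors of the same world are R-related), so the schema is valid here.
(B) R is euclidean (any two R-successors of the same world are R-related), so the schema is valid here.
(C) R is euclidean (any two R-successors of the same world are R-related), so the schema is valid here.
(D) R is euclidean (any two R-successors of the same world are R-related), so the schema is valid here.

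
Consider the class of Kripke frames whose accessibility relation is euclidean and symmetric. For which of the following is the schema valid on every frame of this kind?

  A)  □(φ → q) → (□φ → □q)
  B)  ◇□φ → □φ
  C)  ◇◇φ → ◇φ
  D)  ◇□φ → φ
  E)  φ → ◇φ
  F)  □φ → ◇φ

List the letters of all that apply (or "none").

A, B, C, D

A symmetric euclidean relation is transitive (uRv and vRw give vRu by symmetry, then uRw by the euclidean condition, applied at v).
(A) this is just K, valid on every normal frame.
(B) ◇□φ → □φ is the dual of axiom 5, which corresponds to the euclidean property. Every such R is euclidean — valid.
(C) ◇◇φ → ◇φ is the dual of axiom 4; it is valid on a frame exactly when R is transitive. Every such R is transitive, so valid.
(D) the dual of axiom B: valid iff R is symmetric. Every such R is symmetric — valid.
(E) the dual of axiom T: valid iff R is reflexive. Such an R need not be reflexive — not valid.
(F) □φ → ◇φ is axiom D, which corresponds to seriality. Such an R need not be serial — not valid.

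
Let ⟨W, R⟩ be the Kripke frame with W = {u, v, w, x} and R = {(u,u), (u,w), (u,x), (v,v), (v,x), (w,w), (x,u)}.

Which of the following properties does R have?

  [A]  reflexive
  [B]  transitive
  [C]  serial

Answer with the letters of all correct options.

(A) not reflexive: not x R x.
(B) not transitive: v R x and x R u but not v R u.
(C) serial: every world has an R-successor.

C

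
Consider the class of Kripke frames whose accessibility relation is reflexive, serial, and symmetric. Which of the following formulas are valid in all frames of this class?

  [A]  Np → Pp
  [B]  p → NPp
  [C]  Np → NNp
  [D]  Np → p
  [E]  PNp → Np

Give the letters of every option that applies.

A, B, D

(A) Np → Pp (axiom D) characterises the serial frames. Every such R is serial — valid.
(B) p → NPp is axiom B; it is valid on a frame exactly when R is symmetric. Every such R is symmetric, so valid.
(C) Np → NNp is axiom 4; it is valid on a frame exactly when R is transitive. Such an R need not be transitive, so not valid.
(D) Np → p is axiom T, which corresponds to reflexivity. Every such R is reflexive — valid.
(E) PNp → Np is the dual of axiom 5, which corresponds to the euclidean property. Such an R need not be euclidean — not valid.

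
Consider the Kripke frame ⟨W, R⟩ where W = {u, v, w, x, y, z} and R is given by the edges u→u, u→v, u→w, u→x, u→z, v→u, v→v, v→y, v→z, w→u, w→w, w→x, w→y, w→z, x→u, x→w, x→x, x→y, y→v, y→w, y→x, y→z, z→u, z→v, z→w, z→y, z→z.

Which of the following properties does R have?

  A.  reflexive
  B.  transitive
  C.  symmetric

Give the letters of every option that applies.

(A) not reflexive: not y R y.
(B) not transitive: u R v and v R y but not u R y.
(C) symmetric: every R-edge is matched by its reverse.

C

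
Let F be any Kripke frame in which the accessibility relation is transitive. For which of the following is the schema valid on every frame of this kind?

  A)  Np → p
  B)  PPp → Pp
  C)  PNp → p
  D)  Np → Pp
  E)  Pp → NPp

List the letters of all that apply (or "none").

(A) Np → p (axiom T) characterises the reflexive frames. Such an R need not be reflexive — not valid.
(B) PPp → Pp is the dual of axiom 4; it is valid on a frame exactly when R is transitive. Every such R is transitive, so valid.
(C) PNp → p is the dual of axiom B; it is valid on a frame exactly when R is symmetric. Such an R need not be symmetric, so not valid.
(D) Np → Pp is axiom D; it is valid on a frame exactly when R is serial. Such an R need not be serial, so not valid.
(E) axiom 5: valid iff R is euclidean. Such an R need not be euclidean — not valid.

B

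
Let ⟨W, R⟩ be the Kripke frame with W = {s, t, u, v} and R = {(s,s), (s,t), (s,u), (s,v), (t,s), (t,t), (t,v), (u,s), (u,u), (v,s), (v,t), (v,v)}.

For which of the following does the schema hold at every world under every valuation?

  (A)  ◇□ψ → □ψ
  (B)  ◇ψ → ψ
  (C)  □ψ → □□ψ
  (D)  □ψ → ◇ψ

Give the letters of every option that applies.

R is not transitive: t R s and s R u but not t R u.
R is not euclidean: s R t and s R u but not t R u.
R is serial: every world has an R-successor.
R is not a subset of the identity: s R t with s ≠ t.
(A) the dual of axiom 5: valid iff R is euclidean. R is not euclidean — not valid.
(B) ◇ψ → ψ (the converse of T) corresponds to R being a subset of the identity. Here R ⊄ identity, so not valid.
(C) axiom 4: valid iff R is transitive. R is not transitive — not valid.
(D) axiom D: valid iff R is serial. R is serial — valid.

D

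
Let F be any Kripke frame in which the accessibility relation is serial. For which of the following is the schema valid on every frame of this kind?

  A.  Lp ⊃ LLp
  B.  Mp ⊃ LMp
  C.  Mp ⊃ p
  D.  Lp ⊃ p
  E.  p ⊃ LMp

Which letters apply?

(A) Lp ⊃ LLp (axiom 4) characterises the transitive frames. Such an R need not be transitive — not valid.
(B) Mp ⊃ LMp (axiom 5) characterises the euclidean frames. Such an R need not be euclidean — not valid.
(C) Mp ⊃ p (the converse of T) corresponds to R being a subset of the identity. Such an R need not be a subset of the identity, so not valid.
(D) Lp ⊃ p (axiom T) characterises the reflexive frames. Such an R need not be reflexive — not valid.
(E) p ⊃ LMp is axiom B; it is valid on a frame exactly when R is symmetric. Such an R need not be symmetric, so not valid.

none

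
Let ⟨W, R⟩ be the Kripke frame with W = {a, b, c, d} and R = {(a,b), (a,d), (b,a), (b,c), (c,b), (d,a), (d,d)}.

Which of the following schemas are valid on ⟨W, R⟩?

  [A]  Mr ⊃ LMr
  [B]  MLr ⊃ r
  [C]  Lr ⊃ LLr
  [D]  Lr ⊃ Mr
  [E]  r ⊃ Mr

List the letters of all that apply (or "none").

B, D

R is not reflexive: not a R a.
R is symmetric: every R-edge is matched by its reverse.
R is not transitive: a R b and b R a but not a R a.
R is not euclidean: a R b and a R d but not b R d.
R is serial: every world has an R-successor.
(A) axiom 5: valid iff R is euclidean. R is not euclidean — not valid.
(B) MLr ⊃ r (the dual of axiom B) characterises the symmetric frames. R is symmetric — valid.
(C) Lr ⊃ LLr is axiom 4, which corresponds to transitivity. R is not transitive — not valid.
(D) Lr ⊃ Mr is axiom D, which corresponds to seriality. R is serial — valid.
(E) r ⊃ Mr is the dual of axiom T, which corresponds to reflexivity. R is not reflexive — not valid.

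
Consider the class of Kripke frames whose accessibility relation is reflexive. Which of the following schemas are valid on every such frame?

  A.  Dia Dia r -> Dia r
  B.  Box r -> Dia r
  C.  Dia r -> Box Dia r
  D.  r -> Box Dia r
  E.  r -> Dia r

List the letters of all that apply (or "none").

B, E

A reflexive relation is serial.
(A) Dia Dia r -> Dia r is the dual of axiom 4; it is valid on a frame exactly when R is transitive. Such an R need not be transitive, so not valid.
(B) Box r -> Dia r is axiom D, which corresponds to seriality. Every such R is serial — valid.
(C) Dia r -> Box Dia r is axiom 5, which corresponds to the euclidean property. Such an R need not be euclidean — not valid.
(D) axiom B: valid iff R is symmetric. Such an R need not be symmetric — not valid.
(E) r -> Dia r (the dual of axiom T) characterises the reflexive frames. Every such R is reflexive — valid.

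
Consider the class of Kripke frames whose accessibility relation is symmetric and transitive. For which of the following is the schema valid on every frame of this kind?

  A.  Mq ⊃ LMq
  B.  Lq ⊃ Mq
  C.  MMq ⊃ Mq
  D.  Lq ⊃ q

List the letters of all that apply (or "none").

A, C

A symmetric transitive relation is euclidean (uRv and uRw give vRu by symmetry, then vRw by transitivity).
(A) Mq ⊃ LMq is axiom 5, which corresponds to the euclidean property. Every such R is euclidean — valid.
(B) Lq ⊃ Mq (axiom D) characterises the serial frames. Such an R need not be serial — not valid.
(C) the dual of axiom 4: valid iff R is transitive. Every such R is transitive — valid.
(D) Lq ⊃ q is axiom T; it is valid on a frame exactly when R is reflexive. Such an R need not be reflexive, so not valid.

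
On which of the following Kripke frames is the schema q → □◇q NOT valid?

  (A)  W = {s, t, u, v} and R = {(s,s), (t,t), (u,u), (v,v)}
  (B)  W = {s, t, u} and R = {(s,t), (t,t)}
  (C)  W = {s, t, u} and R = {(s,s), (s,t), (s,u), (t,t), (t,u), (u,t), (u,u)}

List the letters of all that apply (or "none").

B, C

The schema q → □◇q is axiom B; it is valid on a frame iff R is symmetric.
(A) R is symmetric (every R-edge is matched by its reverse), so the schema is valid here.
(B) R is not symmetric (s R t but not t R s), so the schema fails here.
(C) R is not symmetric (s R t but not t R s), so the schema fails here.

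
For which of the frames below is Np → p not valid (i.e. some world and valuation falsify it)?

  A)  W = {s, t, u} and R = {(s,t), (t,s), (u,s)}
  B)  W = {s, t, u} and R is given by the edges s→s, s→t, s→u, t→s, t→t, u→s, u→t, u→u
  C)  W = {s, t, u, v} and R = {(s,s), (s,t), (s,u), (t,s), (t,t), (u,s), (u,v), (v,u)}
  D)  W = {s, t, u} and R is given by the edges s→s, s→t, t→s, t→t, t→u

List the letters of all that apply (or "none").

The schema Np → p is axiom T; it is valid on a frame iff R is reflexive.
(A) R is not reflexive (not s R s), so the schema fails here.
(B) R is reflexive (each world relates to itself), so the schema is valid here.
(C) R is not reflexive (not u R u), so the schema fails here.
(D) R is not reflexive (not u R u), so the schema fails here.

A, C, D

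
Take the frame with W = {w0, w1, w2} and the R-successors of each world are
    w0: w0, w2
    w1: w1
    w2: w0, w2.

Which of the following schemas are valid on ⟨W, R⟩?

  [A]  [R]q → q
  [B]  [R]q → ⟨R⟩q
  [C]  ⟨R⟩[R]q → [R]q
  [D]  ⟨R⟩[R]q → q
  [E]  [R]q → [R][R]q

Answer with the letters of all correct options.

R is reflexive: each world relates to itself.
R is symmetric: every R-edge is matched by its reverse.
R is transitive: R is closed under composition.
R is euclidean: any two R-successors of the same world are R-related.
R is serial: every world has an R-successor.
(A) axiom T: valid iff R is reflexive. R is reflexive — valid.
(B) [R]q → ⟨R⟩q is axiom D; it is valid on a frame exactly when R is serial. R is serial, so valid.
(C) ⟨R⟩[R]q → [R]q is the dual of axiom 5; it is valid on a frame exactly when R is euclidean. R is euclidean, so valid.
(D) ⟨R⟩[R]q → q is the dual of axiom B; it is valid on a frame exactly when R is symmetric. R is symmetric, so valid.
(E) axiom 4: valid iff R is transitive. R is transitive — valid.

A, B, C, D, E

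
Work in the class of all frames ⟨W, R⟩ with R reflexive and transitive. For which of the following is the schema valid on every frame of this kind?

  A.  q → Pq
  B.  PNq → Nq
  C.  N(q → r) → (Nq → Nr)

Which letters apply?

Reflexive relations are serial.
(A) q → Pq is the dual of axiom T; it is valid on a frame exactly when R is reflexive. Every such R is reflexive, so valid.
(B) PNq → Nq is the dual of axiom 5; it is valid on a frame exactly when R is euclidean. Such an R need not be euclidean, so not valid.
(C) N(q → r) → (Nq → Nr) is axiom K, valid on every Kripke frame — valid.

A, C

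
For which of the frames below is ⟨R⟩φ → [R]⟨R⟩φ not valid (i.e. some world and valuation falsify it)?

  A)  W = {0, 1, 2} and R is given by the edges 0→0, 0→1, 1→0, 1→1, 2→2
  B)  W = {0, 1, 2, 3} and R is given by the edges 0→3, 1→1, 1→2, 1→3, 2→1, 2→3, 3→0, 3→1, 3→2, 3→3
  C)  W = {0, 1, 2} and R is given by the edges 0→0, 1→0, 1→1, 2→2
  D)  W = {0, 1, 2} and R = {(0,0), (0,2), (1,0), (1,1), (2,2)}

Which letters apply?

B, C, D

The schema ⟨R⟩φ → [R]⟨R⟩φ is axiom 5; it is valid on a frame iff R is euclidean.
(A) R is euclidean (any two R-successors of the same world are R-related), so the schema is valid here.
(B) R is not euclidean (3 R 0 and 3 R 1 but not 0 R 1), so the schema fails here.
(C) R is not euclidean (1 R 0 and 1 R 1 but not 0 R 1), so the schema fails here.
(D) R is not euclidean (0 R 2 and 0 R 0 but not 2 R 0), so the schema fails here.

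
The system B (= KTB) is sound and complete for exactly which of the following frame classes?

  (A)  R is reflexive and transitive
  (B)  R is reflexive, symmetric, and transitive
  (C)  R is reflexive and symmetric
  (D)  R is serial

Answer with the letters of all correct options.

C

(A) this class determines S4, not B (= KTB).
(B) this class determines S5, not B (= KTB).
(C) B (= KTB) is sound and complete for exactly this class.
(D) this class determines D, not B (= KTB).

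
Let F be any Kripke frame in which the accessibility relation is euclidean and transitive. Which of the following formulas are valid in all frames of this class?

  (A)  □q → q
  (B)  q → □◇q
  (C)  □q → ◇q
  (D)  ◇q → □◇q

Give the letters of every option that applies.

(A) □q → q (axiom T) characterises the reflexive frames. Such an R need not be reflexive — not valid.
(B) q → □◇q (axiom B) characterises the symmetric frames. Such an R need not be symmetric — not valid.
(C) □q → ◇q is axiom D; it is valid on a frame exactly when R is serial. Such an R need not be serial, so not valid.
(D) ◇q → □◇q is axiom 5; it is valid on a frame exactly when R is euclidean. Every such R is euclidean, so valid.

D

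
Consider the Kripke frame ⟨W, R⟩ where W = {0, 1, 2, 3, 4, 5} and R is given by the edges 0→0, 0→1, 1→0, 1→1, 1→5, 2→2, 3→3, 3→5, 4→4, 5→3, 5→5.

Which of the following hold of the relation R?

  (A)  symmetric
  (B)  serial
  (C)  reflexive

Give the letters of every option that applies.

(A) not symmetric: 1 R 5 but not 5 R 1.
(B) serial: every world has an R-successor.
(C) reflexive: each world relates to itself.

B, C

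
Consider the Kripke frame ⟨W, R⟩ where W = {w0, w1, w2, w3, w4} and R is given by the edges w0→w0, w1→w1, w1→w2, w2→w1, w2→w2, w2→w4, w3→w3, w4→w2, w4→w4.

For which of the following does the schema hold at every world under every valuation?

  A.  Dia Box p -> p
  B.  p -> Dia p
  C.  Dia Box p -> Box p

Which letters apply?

A, B

R is reflexive: each world relates to itself.
R is symmetric: every R-edge is matched by its reverse.
R is not euclidean: w2 R w1 and w2 R w4 but not w1 R w4.
(A) Dia Box p -> p is the dual of axiom B; it is valid on a frame exactly when R is symmetric. R is symmetric, so valid.
(B) the dual of axiom T: valid iff R is reflexive. R is reflexive — valid.
(C) Dia Box p -> Box p is the dual of axiom 5; it is valid on a frame exactly when R is euclidean. R is not euclidean, so not valid.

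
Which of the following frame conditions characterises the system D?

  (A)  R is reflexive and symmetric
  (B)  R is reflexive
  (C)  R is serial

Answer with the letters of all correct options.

C

(A) this class determines B (= KTB), not D.
(B) this class determines T (= KT), not D.
(C) D is sound and complete for exactly this class.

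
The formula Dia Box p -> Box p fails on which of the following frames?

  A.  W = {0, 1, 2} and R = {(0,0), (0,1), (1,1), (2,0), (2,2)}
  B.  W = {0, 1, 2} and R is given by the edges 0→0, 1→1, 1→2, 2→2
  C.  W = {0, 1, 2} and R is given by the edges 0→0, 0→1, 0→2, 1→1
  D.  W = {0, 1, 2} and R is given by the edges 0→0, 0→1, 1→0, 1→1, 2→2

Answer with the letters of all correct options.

The schema Dia Box p -> Box p is the dual of axiom 5; it is valid on a frame iff R is euclidean.
(A) R is not euclidean (0 R 1 and 0 R 0 but not 1 R 0), so the schema fails here.
(B) R is not euclidean (1 R 2 and 1 R 1 but not 2 R 1), so the schema fails here.
(C) R is not euclidean (0 R 1 and 0 R 0 but not 1 R 0), so the schema fails here.
(D) R is euclidean (any two R-successors of the same world are R-related), so the schema is valid here.

A, B, C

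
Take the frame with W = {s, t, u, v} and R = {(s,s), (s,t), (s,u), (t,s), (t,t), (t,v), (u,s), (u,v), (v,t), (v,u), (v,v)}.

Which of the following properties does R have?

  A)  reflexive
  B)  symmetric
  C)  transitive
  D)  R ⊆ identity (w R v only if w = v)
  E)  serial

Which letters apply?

(A) not reflexive: not u R u.
(B) symmetric: every R-edge is matched by its reverse.
(C) not transitive: s R t and t R v but not s R v.
(D) not ⊆ identity: s R t with s ≠ t.
(E) serial: every world has an R-successor.

B, E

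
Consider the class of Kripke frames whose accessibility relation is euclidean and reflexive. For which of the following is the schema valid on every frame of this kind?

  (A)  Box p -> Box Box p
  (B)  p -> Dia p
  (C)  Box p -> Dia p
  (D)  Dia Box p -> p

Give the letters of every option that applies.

A, B, C, D

A reflexive euclidean relation is also symmetric (from wRw and wRv the euclidean condition gives vRw) and hence transitive; it is an equivalence relation.
(A) Box p -> Box Box p is axiom 4, which corresponds to transitivity. Every such R is transitive — valid.
(B) p -> Dia p (the dual of axiom T) characterises the reflexive frames. Every such R is reflexive — valid.
(C) Box p -> Dia p is axiom D; it is valid on a frame exactly when R is serial. Every such R is serial, so valid.
(D) the dual of axiom B: valid iff R is symmetric. Every such R is symmetric — valid.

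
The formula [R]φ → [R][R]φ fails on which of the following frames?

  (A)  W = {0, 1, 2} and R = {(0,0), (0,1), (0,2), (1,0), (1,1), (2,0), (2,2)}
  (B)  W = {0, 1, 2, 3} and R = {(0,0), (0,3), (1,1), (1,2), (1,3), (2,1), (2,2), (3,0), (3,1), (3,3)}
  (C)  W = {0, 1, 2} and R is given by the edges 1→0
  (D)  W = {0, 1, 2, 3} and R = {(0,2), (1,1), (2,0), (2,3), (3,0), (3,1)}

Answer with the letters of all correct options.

The schema [R]φ → [R][R]φ is axiom 4; it is valid on a frame iff R is transitive.
(A) R is not transitive (1 R 0 and 0 R 2 but not 1 R 2), so the schema fails here.
(B) R is not transitive (0 R 3 and 3 R 1 but not 0 R 1), so the schema fails here.
(C) R is transitive (R is closed under composition), so the schema is valid here.
(D) R is not transitive (0 R 2 and 2 R 0 but not 0 R 0), so the schema fails here.

A, B, D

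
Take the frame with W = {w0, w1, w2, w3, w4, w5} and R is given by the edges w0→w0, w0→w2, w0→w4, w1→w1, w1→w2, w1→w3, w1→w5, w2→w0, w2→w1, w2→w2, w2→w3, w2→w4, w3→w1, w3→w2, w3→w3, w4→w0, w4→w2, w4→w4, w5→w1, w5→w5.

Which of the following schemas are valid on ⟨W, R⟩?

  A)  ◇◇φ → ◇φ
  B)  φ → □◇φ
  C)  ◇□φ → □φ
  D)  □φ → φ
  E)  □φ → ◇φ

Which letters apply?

R is reflexive: each world relates to itself.
R is symmetric: every R-edge is matched by its reverse.
R is not transitive: w0 R w2 and w2 R w1 but not w0 R w1.
R is not euclidean: w1 R w2 and w1 R w5 but not w2 R w5.
R is serial: every world has an R-successor.
(A) ◇◇φ → ◇φ is the dual of axiom 4, which corresponds to transitivity. R is not transitive — not valid.
(B) φ → □◇φ is axiom B, which corresponds to symmetry. R is symmetric — valid.
(C) the dual of axiom 5: valid iff R is euclidean. R is not euclidean — not valid.
(D) □φ → φ is axiom T; it is valid on a frame exactly when R is reflexive. R is reflexive, so valid.
(E) □φ → ◇φ is axiom D, which corresponds to seriality. R is serial — valid.

B, D, E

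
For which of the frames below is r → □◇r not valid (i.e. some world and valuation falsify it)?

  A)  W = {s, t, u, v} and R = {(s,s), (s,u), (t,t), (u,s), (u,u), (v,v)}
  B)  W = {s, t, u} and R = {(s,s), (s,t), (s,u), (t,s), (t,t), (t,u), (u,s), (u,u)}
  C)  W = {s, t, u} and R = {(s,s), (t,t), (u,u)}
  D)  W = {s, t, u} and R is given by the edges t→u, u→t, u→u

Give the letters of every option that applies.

B

The schema r → □◇r is axiom B; it is valid on a frame iff R is symmetric.
(A) R is symmetric (every R-edge is matched by its reverse), so the schema is valid here.
(B) R is not symmetric (t R u but not u R t), so the schema fails here.
(C) R is symmetric (every R-edge is matched by its reverse), so the schema is valid here.
(D) R is symmetric (every R-edge is matched by its reverse), so the schema is valid here.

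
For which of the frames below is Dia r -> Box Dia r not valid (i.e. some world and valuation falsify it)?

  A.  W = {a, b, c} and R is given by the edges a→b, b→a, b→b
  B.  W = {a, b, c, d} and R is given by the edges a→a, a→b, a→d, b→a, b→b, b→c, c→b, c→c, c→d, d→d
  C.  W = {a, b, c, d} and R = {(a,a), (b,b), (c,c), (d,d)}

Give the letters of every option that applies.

A, B

The schema Dia r -> Box Dia r is axiom 5; it is valid on a frame iff R is euclidean.
(A) R is not euclidean (b R a and b R a but not a R a), so the schema fails here.
(B) R is not euclidean (a R b and a R d but not b R d), so the schema fails here.
(C) R is euclidean (any two R-successors of the same world are R-related), so the schema is valid here.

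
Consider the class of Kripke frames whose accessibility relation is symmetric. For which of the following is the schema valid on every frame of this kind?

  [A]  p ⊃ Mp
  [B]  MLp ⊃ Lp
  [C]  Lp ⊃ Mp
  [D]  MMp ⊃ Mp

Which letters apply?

none

(A) p ⊃ Mp (the dual of axiom T) characterises the reflexive frames. Such an R need not be reflexive — not valid.
(B) MLp ⊃ Lp (the dual of axiom 5) characterises the euclidean frames. Such an R need not be euclidean — not valid.
(C) Lp ⊃ Mp is axiom D; it is valid on a frame exactly when R is serial. Such an R need not be serial, so not valid.
(D) MMp ⊃ Mp is the dual of axiom 4, which corresponds to transitivity. Such an R need not be transitive — not valid.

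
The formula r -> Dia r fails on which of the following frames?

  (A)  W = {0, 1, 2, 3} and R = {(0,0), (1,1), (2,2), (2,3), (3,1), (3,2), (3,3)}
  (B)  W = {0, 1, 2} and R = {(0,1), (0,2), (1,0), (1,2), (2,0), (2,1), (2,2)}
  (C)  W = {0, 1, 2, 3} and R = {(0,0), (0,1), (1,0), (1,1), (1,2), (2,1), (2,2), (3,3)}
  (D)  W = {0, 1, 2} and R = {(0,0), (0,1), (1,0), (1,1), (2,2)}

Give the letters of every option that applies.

B

The schema r -> Dia r is the dual of axiom T; it is valid on a frame iff R is reflexive.
(A) R is reflexive (each world relates to itself), so the schema is valid here.
(B) R is not reflexive (not 0 R 0), so the schema fails here.
(C) R is reflexive (each world relates to itself), so the schema is valid here.
(D) R is reflexive (each world relates to itself), so the schema is valid here.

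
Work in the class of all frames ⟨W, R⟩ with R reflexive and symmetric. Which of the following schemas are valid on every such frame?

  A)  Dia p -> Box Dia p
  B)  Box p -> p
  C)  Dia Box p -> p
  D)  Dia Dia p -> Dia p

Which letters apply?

B, C

Reflexive relations are serial.
(A) Dia p -> Box Dia p is axiom 5; it is valid on a frame exactly when R is euclidean. Such an R need not be euclidean, so not valid.
(B) Box p -> p is axiom T, which corresponds to reflexivity. Every such R is reflexive — valid.
(C) Dia Box p -> p (the dual of axiom B) characterises the symmetric frames. Every such R is symmetric — valid.
(D) the dual of axiom 4: valid iff R is transitive. Such an R need not be transitive — not valid.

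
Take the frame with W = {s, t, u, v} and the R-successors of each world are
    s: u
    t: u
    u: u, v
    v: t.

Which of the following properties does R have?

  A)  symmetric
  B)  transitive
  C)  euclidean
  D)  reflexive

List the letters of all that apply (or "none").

none

(A) not symmetric: s R u but not u R s.
(B) not transitive: s R u and u R v but not s R v.
(C) not euclidean: u R v and u R u but not v R u.
(D) not reflexive: not s R s.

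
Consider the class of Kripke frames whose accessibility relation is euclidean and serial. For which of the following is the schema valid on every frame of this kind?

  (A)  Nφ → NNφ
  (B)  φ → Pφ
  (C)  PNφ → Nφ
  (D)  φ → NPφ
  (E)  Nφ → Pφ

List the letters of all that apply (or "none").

C, E

(A) Nφ → NNφ is axiom 4, which corresponds to transitivity. Such an R need not be transitive — not valid.
(B) the dual of axiom T: valid iff R is reflexive. Such an R need not be reflexive — not valid.
(C) PNφ → Nφ is the dual of axiom 5, which corresponds to the euclidean property. Every such R is euclidean — valid.
(D) axiom B: valid iff R is symmetric. Such an R need not be symmetric — not valid.
(E) axiom D: valid iff R is serial. Every such R is serial — valid.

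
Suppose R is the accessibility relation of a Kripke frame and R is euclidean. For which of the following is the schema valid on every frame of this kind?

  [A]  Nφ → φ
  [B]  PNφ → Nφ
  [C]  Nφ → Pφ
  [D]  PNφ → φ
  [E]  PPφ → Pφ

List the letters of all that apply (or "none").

B

(A) Nφ → φ is axiom T, which corresponds to reflexivity. Such an R need not be reflexive — not valid.
(B) PNφ → Nφ is the dual of axiom 5, which corresponds to the euclidean property. Every such R is euclidean — valid.
(C) Nφ → Pφ (axiom D) characterises the serial frames. Such an R need not be serial — not valid.
(D) PNφ → φ is the dual of axiom B, which corresponds to symmetry. Such an R need not be symmetric — not valid.
(E) PPφ → Pφ is the dual of axiom 4; it is valid on a frame exactly when R is transitive. Such an R need not be transitive, so not valid.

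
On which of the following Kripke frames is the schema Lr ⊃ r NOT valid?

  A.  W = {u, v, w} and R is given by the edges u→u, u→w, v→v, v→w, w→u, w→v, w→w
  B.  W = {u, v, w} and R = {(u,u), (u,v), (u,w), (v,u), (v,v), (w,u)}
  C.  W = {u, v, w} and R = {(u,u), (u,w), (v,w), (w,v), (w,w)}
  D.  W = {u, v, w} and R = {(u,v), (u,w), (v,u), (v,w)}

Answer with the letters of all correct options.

B, C, D

The schema Lr ⊃ r is axiom T; it is valid on a frame iff R is reflexive.
(A) R is reflexive (each world relates to itself), so the schema is valid here.
(B) R is not reflexive (not w R w), so the schema fails here.
(C) R is not reflexive (not v R v), so the schema fails here.
(D) R is not reflexive (not u R u), so the schema fails here.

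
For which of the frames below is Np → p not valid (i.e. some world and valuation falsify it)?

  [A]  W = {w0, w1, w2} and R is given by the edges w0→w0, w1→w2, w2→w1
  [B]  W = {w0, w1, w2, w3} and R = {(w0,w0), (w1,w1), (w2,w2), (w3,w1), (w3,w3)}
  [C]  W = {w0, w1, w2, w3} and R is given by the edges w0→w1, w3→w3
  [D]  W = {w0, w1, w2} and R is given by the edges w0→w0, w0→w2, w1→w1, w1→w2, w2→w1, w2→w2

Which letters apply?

A, C

The schema Np → p is axiom T; it is valid on a frame iff R is reflexive.
(A) R is not reflexive (not w1 R w1), so the schema fails here.
(B) R is reflexive (each world relates to itself), so the schema is valid here.
(C) R is not reflexive (not w0 R w0), so the schema fails here.
(D) R is reflexive (each world relates to itself), so the schema is valid here.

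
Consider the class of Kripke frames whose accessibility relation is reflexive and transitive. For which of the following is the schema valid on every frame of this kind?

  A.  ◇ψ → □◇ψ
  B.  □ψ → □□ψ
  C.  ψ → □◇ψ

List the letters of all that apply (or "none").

Reflexive relations are serial.
(A) axiom 5: valid iff R is euclidean. Such an R need not be euclidean — not valid.
(B) □ψ → □□ψ is axiom 4; it is valid on a frame exactly when R is transitive. Every such R is transitive, so valid.
(C) axiom B: valid iff R is symmetric. Such an R need not be symmetric — not valid.

B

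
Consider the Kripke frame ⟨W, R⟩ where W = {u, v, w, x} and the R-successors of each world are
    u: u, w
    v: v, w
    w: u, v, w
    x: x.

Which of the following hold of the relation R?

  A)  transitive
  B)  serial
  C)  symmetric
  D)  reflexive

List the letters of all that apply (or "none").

(A) not transitive: u R w and w R v but not u R v.
(B) serial: every world has an R-successor.
(C) symmetric: every R-edge is matched by its reverse.
(D) reflexive: each world relates to itself.

B, C, D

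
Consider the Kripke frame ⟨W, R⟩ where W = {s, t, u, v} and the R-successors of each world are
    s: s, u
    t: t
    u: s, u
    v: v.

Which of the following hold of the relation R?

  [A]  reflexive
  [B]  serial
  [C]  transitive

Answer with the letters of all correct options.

A, B, C

(A) reflexive: each world relates to itself.
(B) serial: every world has an R-successor.
(C) transitive: R is closed under composition.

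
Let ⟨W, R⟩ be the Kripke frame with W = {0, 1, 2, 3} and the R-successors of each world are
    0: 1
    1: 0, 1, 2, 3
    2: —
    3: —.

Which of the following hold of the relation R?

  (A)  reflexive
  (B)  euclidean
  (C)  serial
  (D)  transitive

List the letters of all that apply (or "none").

none

(A) not reflexive: not 0 R 0.
(B) not euclidean: 1 R 0 and 1 R 2 but not 0 R 2.
(C) not serial: 2 has no R-successor.
(D) not transitive: 0 R 1 and 1 R 0 but not 0 R 0.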